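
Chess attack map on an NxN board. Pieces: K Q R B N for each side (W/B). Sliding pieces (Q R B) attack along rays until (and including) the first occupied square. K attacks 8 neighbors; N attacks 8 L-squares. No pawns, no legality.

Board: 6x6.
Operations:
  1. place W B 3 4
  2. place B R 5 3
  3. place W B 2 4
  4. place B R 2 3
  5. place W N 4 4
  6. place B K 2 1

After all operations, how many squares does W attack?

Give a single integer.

Answer: 13

Derivation:
Op 1: place WB@(3,4)
Op 2: place BR@(5,3)
Op 3: place WB@(2,4)
Op 4: place BR@(2,3)
Op 5: place WN@(4,4)
Op 6: place BK@(2,1)
Per-piece attacks for W:
  WB@(2,4): attacks (3,5) (3,3) (4,2) (5,1) (1,5) (1,3) (0,2)
  WB@(3,4): attacks (4,5) (4,3) (5,2) (2,5) (2,3) [ray(-1,-1) blocked at (2,3)]
  WN@(4,4): attacks (2,5) (5,2) (3,2) (2,3)
Union (13 distinct): (0,2) (1,3) (1,5) (2,3) (2,5) (3,2) (3,3) (3,5) (4,2) (4,3) (4,5) (5,1) (5,2)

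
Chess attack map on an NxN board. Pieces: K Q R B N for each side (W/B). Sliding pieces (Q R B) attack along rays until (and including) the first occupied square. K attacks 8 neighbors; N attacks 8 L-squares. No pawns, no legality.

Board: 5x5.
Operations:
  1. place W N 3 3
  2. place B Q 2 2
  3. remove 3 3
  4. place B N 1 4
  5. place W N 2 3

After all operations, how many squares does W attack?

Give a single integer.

Op 1: place WN@(3,3)
Op 2: place BQ@(2,2)
Op 3: remove (3,3)
Op 4: place BN@(1,4)
Op 5: place WN@(2,3)
Per-piece attacks for W:
  WN@(2,3): attacks (4,4) (0,4) (3,1) (4,2) (1,1) (0,2)
Union (6 distinct): (0,2) (0,4) (1,1) (3,1) (4,2) (4,4)

Answer: 6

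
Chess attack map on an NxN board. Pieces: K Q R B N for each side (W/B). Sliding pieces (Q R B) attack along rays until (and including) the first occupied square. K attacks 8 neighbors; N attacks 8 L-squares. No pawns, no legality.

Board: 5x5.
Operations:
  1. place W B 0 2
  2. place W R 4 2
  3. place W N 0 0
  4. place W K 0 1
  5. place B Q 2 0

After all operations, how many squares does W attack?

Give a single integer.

Answer: 15

Derivation:
Op 1: place WB@(0,2)
Op 2: place WR@(4,2)
Op 3: place WN@(0,0)
Op 4: place WK@(0,1)
Op 5: place BQ@(2,0)
Per-piece attacks for W:
  WN@(0,0): attacks (1,2) (2,1)
  WK@(0,1): attacks (0,2) (0,0) (1,1) (1,2) (1,0)
  WB@(0,2): attacks (1,3) (2,4) (1,1) (2,0) [ray(1,-1) blocked at (2,0)]
  WR@(4,2): attacks (4,3) (4,4) (4,1) (4,0) (3,2) (2,2) (1,2) (0,2) [ray(-1,0) blocked at (0,2)]
Union (15 distinct): (0,0) (0,2) (1,0) (1,1) (1,2) (1,3) (2,0) (2,1) (2,2) (2,4) (3,2) (4,0) (4,1) (4,3) (4,4)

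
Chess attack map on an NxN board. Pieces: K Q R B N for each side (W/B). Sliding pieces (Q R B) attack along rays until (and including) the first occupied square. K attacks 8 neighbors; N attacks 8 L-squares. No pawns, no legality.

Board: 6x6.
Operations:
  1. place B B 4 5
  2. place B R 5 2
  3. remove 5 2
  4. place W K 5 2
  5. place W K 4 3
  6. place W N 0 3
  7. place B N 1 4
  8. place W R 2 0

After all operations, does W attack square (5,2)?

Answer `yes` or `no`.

Op 1: place BB@(4,5)
Op 2: place BR@(5,2)
Op 3: remove (5,2)
Op 4: place WK@(5,2)
Op 5: place WK@(4,3)
Op 6: place WN@(0,3)
Op 7: place BN@(1,4)
Op 8: place WR@(2,0)
Per-piece attacks for W:
  WN@(0,3): attacks (1,5) (2,4) (1,1) (2,2)
  WR@(2,0): attacks (2,1) (2,2) (2,3) (2,4) (2,5) (3,0) (4,0) (5,0) (1,0) (0,0)
  WK@(4,3): attacks (4,4) (4,2) (5,3) (3,3) (5,4) (5,2) (3,4) (3,2)
  WK@(5,2): attacks (5,3) (5,1) (4,2) (4,3) (4,1)
W attacks (5,2): yes

Answer: yes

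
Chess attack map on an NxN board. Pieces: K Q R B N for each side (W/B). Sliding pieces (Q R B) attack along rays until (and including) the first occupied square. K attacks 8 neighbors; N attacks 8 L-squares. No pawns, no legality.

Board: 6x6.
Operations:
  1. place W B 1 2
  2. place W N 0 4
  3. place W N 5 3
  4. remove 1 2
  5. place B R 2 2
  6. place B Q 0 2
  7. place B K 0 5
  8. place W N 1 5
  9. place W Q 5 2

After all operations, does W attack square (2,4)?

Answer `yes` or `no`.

Answer: no

Derivation:
Op 1: place WB@(1,2)
Op 2: place WN@(0,4)
Op 3: place WN@(5,3)
Op 4: remove (1,2)
Op 5: place BR@(2,2)
Op 6: place BQ@(0,2)
Op 7: place BK@(0,5)
Op 8: place WN@(1,5)
Op 9: place WQ@(5,2)
Per-piece attacks for W:
  WN@(0,4): attacks (2,5) (1,2) (2,3)
  WN@(1,5): attacks (2,3) (3,4) (0,3)
  WQ@(5,2): attacks (5,3) (5,1) (5,0) (4,2) (3,2) (2,2) (4,3) (3,4) (2,5) (4,1) (3,0) [ray(0,1) blocked at (5,3); ray(-1,0) blocked at (2,2)]
  WN@(5,3): attacks (4,5) (3,4) (4,1) (3,2)
W attacks (2,4): no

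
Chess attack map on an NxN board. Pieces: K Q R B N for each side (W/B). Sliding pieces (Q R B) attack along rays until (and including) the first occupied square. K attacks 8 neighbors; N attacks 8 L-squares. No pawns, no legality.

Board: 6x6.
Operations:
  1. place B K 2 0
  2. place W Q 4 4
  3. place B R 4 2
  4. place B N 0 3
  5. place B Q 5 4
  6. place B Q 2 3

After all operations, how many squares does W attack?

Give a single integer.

Op 1: place BK@(2,0)
Op 2: place WQ@(4,4)
Op 3: place BR@(4,2)
Op 4: place BN@(0,3)
Op 5: place BQ@(5,4)
Op 6: place BQ@(2,3)
Per-piece attacks for W:
  WQ@(4,4): attacks (4,5) (4,3) (4,2) (5,4) (3,4) (2,4) (1,4) (0,4) (5,5) (5,3) (3,5) (3,3) (2,2) (1,1) (0,0) [ray(0,-1) blocked at (4,2); ray(1,0) blocked at (5,4)]
Union (15 distinct): (0,0) (0,4) (1,1) (1,4) (2,2) (2,4) (3,3) (3,4) (3,5) (4,2) (4,3) (4,5) (5,3) (5,4) (5,5)

Answer: 15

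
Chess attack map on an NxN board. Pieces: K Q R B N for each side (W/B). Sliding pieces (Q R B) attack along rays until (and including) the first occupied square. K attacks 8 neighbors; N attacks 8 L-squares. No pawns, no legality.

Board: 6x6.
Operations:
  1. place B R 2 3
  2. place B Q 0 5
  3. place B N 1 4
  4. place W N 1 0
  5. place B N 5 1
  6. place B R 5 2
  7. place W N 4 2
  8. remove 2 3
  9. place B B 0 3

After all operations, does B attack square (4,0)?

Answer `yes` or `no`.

Op 1: place BR@(2,3)
Op 2: place BQ@(0,5)
Op 3: place BN@(1,4)
Op 4: place WN@(1,0)
Op 5: place BN@(5,1)
Op 6: place BR@(5,2)
Op 7: place WN@(4,2)
Op 8: remove (2,3)
Op 9: place BB@(0,3)
Per-piece attacks for B:
  BB@(0,3): attacks (1,4) (1,2) (2,1) (3,0) [ray(1,1) blocked at (1,4)]
  BQ@(0,5): attacks (0,4) (0,3) (1,5) (2,5) (3,5) (4,5) (5,5) (1,4) [ray(0,-1) blocked at (0,3); ray(1,-1) blocked at (1,4)]
  BN@(1,4): attacks (3,5) (2,2) (3,3) (0,2)
  BN@(5,1): attacks (4,3) (3,2) (3,0)
  BR@(5,2): attacks (5,3) (5,4) (5,5) (5,1) (4,2) [ray(0,-1) blocked at (5,1); ray(-1,0) blocked at (4,2)]
B attacks (4,0): no

Answer: no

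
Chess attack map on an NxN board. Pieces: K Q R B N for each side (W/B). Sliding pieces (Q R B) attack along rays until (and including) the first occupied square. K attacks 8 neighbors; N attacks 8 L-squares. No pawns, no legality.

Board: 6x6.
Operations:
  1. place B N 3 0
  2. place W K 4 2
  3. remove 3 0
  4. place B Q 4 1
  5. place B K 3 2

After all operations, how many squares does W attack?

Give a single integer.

Answer: 8

Derivation:
Op 1: place BN@(3,0)
Op 2: place WK@(4,2)
Op 3: remove (3,0)
Op 4: place BQ@(4,1)
Op 5: place BK@(3,2)
Per-piece attacks for W:
  WK@(4,2): attacks (4,3) (4,1) (5,2) (3,2) (5,3) (5,1) (3,3) (3,1)
Union (8 distinct): (3,1) (3,2) (3,3) (4,1) (4,3) (5,1) (5,2) (5,3)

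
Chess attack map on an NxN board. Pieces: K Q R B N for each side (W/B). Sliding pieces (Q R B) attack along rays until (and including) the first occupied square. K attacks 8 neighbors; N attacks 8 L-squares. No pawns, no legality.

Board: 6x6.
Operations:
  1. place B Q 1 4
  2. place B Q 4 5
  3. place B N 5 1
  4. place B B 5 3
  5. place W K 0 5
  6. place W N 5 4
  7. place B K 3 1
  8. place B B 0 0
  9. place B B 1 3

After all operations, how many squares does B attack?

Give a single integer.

Op 1: place BQ@(1,4)
Op 2: place BQ@(4,5)
Op 3: place BN@(5,1)
Op 4: place BB@(5,3)
Op 5: place WK@(0,5)
Op 6: place WN@(5,4)
Op 7: place BK@(3,1)
Op 8: place BB@(0,0)
Op 9: place BB@(1,3)
Per-piece attacks for B:
  BB@(0,0): attacks (1,1) (2,2) (3,3) (4,4) (5,5)
  BB@(1,3): attacks (2,4) (3,5) (2,2) (3,1) (0,4) (0,2) [ray(1,-1) blocked at (3,1)]
  BQ@(1,4): attacks (1,5) (1,3) (2,4) (3,4) (4,4) (5,4) (0,4) (2,5) (2,3) (3,2) (4,1) (5,0) (0,5) (0,3) [ray(0,-1) blocked at (1,3); ray(1,0) blocked at (5,4); ray(-1,1) blocked at (0,5)]
  BK@(3,1): attacks (3,2) (3,0) (4,1) (2,1) (4,2) (4,0) (2,2) (2,0)
  BQ@(4,5): attacks (4,4) (4,3) (4,2) (4,1) (4,0) (5,5) (3,5) (2,5) (1,5) (0,5) (5,4) (3,4) (2,3) (1,2) (0,1) [ray(-1,0) blocked at (0,5); ray(1,-1) blocked at (5,4)]
  BN@(5,1): attacks (4,3) (3,2) (3,0)
  BB@(5,3): attacks (4,4) (3,5) (4,2) (3,1) [ray(-1,-1) blocked at (3,1)]
Union (29 distinct): (0,1) (0,2) (0,3) (0,4) (0,5) (1,1) (1,2) (1,3) (1,5) (2,0) (2,1) (2,2) (2,3) (2,4) (2,5) (3,0) (3,1) (3,2) (3,3) (3,4) (3,5) (4,0) (4,1) (4,2) (4,3) (4,4) (5,0) (5,4) (5,5)

Answer: 29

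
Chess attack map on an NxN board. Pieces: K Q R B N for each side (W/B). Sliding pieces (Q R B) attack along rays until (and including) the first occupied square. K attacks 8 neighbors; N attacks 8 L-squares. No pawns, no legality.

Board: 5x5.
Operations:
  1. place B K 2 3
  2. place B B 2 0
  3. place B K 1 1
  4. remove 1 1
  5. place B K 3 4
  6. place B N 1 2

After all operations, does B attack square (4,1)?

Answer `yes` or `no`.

Op 1: place BK@(2,3)
Op 2: place BB@(2,0)
Op 3: place BK@(1,1)
Op 4: remove (1,1)
Op 5: place BK@(3,4)
Op 6: place BN@(1,2)
Per-piece attacks for B:
  BN@(1,2): attacks (2,4) (3,3) (0,4) (2,0) (3,1) (0,0)
  BB@(2,0): attacks (3,1) (4,2) (1,1) (0,2)
  BK@(2,3): attacks (2,4) (2,2) (3,3) (1,3) (3,4) (3,2) (1,4) (1,2)
  BK@(3,4): attacks (3,3) (4,4) (2,4) (4,3) (2,3)
B attacks (4,1): no

Answer: no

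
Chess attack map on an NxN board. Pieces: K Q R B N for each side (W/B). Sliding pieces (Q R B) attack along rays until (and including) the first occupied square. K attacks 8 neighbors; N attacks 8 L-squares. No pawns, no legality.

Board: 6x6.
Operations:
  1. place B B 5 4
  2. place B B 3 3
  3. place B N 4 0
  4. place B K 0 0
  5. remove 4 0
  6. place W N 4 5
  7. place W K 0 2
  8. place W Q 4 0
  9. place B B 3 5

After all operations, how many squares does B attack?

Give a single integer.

Answer: 18

Derivation:
Op 1: place BB@(5,4)
Op 2: place BB@(3,3)
Op 3: place BN@(4,0)
Op 4: place BK@(0,0)
Op 5: remove (4,0)
Op 6: place WN@(4,5)
Op 7: place WK@(0,2)
Op 8: place WQ@(4,0)
Op 9: place BB@(3,5)
Per-piece attacks for B:
  BK@(0,0): attacks (0,1) (1,0) (1,1)
  BB@(3,3): attacks (4,4) (5,5) (4,2) (5,1) (2,4) (1,5) (2,2) (1,1) (0,0) [ray(-1,-1) blocked at (0,0)]
  BB@(3,5): attacks (4,4) (5,3) (2,4) (1,3) (0,2) [ray(-1,-1) blocked at (0,2)]
  BB@(5,4): attacks (4,5) (4,3) (3,2) (2,1) (1,0) [ray(-1,1) blocked at (4,5)]
Union (18 distinct): (0,0) (0,1) (0,2) (1,0) (1,1) (1,3) (1,5) (2,1) (2,2) (2,4) (3,2) (4,2) (4,3) (4,4) (4,5) (5,1) (5,3) (5,5)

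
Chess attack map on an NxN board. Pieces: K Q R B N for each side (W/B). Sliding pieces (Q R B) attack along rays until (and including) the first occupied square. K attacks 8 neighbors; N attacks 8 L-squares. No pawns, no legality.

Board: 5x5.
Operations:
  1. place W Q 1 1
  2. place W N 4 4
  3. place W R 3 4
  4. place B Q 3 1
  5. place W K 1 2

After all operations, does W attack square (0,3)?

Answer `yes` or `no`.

Op 1: place WQ@(1,1)
Op 2: place WN@(4,4)
Op 3: place WR@(3,4)
Op 4: place BQ@(3,1)
Op 5: place WK@(1,2)
Per-piece attacks for W:
  WQ@(1,1): attacks (1,2) (1,0) (2,1) (3,1) (0,1) (2,2) (3,3) (4,4) (2,0) (0,2) (0,0) [ray(0,1) blocked at (1,2); ray(1,0) blocked at (3,1); ray(1,1) blocked at (4,4)]
  WK@(1,2): attacks (1,3) (1,1) (2,2) (0,2) (2,3) (2,1) (0,3) (0,1)
  WR@(3,4): attacks (3,3) (3,2) (3,1) (4,4) (2,4) (1,4) (0,4) [ray(0,-1) blocked at (3,1); ray(1,0) blocked at (4,4)]
  WN@(4,4): attacks (3,2) (2,3)
W attacks (0,3): yes

Answer: yes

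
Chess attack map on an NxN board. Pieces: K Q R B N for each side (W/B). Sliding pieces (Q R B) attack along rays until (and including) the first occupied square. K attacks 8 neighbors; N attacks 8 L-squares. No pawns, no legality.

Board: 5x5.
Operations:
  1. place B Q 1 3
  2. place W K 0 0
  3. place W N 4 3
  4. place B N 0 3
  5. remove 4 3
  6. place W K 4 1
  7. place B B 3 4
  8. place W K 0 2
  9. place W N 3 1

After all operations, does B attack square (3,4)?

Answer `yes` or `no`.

Answer: no

Derivation:
Op 1: place BQ@(1,3)
Op 2: place WK@(0,0)
Op 3: place WN@(4,3)
Op 4: place BN@(0,3)
Op 5: remove (4,3)
Op 6: place WK@(4,1)
Op 7: place BB@(3,4)
Op 8: place WK@(0,2)
Op 9: place WN@(3,1)
Per-piece attacks for B:
  BN@(0,3): attacks (2,4) (1,1) (2,2)
  BQ@(1,3): attacks (1,4) (1,2) (1,1) (1,0) (2,3) (3,3) (4,3) (0,3) (2,4) (2,2) (3,1) (0,4) (0,2) [ray(-1,0) blocked at (0,3); ray(1,-1) blocked at (3,1); ray(-1,-1) blocked at (0,2)]
  BB@(3,4): attacks (4,3) (2,3) (1,2) (0,1)
B attacks (3,4): no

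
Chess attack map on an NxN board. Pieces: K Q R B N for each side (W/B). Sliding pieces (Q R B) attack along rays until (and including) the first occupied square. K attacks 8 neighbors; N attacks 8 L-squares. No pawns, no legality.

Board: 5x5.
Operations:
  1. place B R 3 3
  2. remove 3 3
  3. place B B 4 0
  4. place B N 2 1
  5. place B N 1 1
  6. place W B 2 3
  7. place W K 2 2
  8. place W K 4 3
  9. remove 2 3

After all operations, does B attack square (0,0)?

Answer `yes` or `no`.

Op 1: place BR@(3,3)
Op 2: remove (3,3)
Op 3: place BB@(4,0)
Op 4: place BN@(2,1)
Op 5: place BN@(1,1)
Op 6: place WB@(2,3)
Op 7: place WK@(2,2)
Op 8: place WK@(4,3)
Op 9: remove (2,3)
Per-piece attacks for B:
  BN@(1,1): attacks (2,3) (3,2) (0,3) (3,0)
  BN@(2,1): attacks (3,3) (4,2) (1,3) (0,2) (4,0) (0,0)
  BB@(4,0): attacks (3,1) (2,2) [ray(-1,1) blocked at (2,2)]
B attacks (0,0): yes

Answer: yes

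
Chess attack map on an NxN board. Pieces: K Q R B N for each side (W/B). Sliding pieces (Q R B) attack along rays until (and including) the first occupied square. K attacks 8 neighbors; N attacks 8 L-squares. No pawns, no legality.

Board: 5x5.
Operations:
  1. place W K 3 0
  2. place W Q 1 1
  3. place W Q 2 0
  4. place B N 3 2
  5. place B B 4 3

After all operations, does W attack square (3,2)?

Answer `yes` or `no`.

Answer: no

Derivation:
Op 1: place WK@(3,0)
Op 2: place WQ@(1,1)
Op 3: place WQ@(2,0)
Op 4: place BN@(3,2)
Op 5: place BB@(4,3)
Per-piece attacks for W:
  WQ@(1,1): attacks (1,2) (1,3) (1,4) (1,0) (2,1) (3,1) (4,1) (0,1) (2,2) (3,3) (4,4) (2,0) (0,2) (0,0) [ray(1,-1) blocked at (2,0)]
  WQ@(2,0): attacks (2,1) (2,2) (2,3) (2,4) (3,0) (1,0) (0,0) (3,1) (4,2) (1,1) [ray(1,0) blocked at (3,0); ray(-1,1) blocked at (1,1)]
  WK@(3,0): attacks (3,1) (4,0) (2,0) (4,1) (2,1)
W attacks (3,2): no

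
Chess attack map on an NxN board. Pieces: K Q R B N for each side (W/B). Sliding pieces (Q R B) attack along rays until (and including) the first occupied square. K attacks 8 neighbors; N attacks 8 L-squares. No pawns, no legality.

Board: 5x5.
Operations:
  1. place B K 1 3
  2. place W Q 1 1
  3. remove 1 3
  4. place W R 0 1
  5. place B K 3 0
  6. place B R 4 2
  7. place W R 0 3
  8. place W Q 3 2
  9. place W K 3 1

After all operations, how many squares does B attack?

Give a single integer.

Answer: 8

Derivation:
Op 1: place BK@(1,3)
Op 2: place WQ@(1,1)
Op 3: remove (1,3)
Op 4: place WR@(0,1)
Op 5: place BK@(3,0)
Op 6: place BR@(4,2)
Op 7: place WR@(0,3)
Op 8: place WQ@(3,2)
Op 9: place WK@(3,1)
Per-piece attacks for B:
  BK@(3,0): attacks (3,1) (4,0) (2,0) (4,1) (2,1)
  BR@(4,2): attacks (4,3) (4,4) (4,1) (4,0) (3,2) [ray(-1,0) blocked at (3,2)]
Union (8 distinct): (2,0) (2,1) (3,1) (3,2) (4,0) (4,1) (4,3) (4,4)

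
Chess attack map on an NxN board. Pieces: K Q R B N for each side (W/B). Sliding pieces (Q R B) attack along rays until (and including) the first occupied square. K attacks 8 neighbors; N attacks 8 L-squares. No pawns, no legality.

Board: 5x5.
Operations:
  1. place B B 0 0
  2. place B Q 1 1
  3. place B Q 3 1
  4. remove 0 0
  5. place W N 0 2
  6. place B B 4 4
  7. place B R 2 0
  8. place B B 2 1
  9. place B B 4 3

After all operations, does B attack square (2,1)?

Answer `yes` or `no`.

Answer: yes

Derivation:
Op 1: place BB@(0,0)
Op 2: place BQ@(1,1)
Op 3: place BQ@(3,1)
Op 4: remove (0,0)
Op 5: place WN@(0,2)
Op 6: place BB@(4,4)
Op 7: place BR@(2,0)
Op 8: place BB@(2,1)
Op 9: place BB@(4,3)
Per-piece attacks for B:
  BQ@(1,1): attacks (1,2) (1,3) (1,4) (1,0) (2,1) (0,1) (2,2) (3,3) (4,4) (2,0) (0,2) (0,0) [ray(1,0) blocked at (2,1); ray(1,1) blocked at (4,4); ray(1,-1) blocked at (2,0); ray(-1,1) blocked at (0,2)]
  BR@(2,0): attacks (2,1) (3,0) (4,0) (1,0) (0,0) [ray(0,1) blocked at (2,1)]
  BB@(2,1): attacks (3,2) (4,3) (3,0) (1,2) (0,3) (1,0) [ray(1,1) blocked at (4,3)]
  BQ@(3,1): attacks (3,2) (3,3) (3,4) (3,0) (4,1) (2,1) (4,2) (4,0) (2,2) (1,3) (0,4) (2,0) [ray(-1,0) blocked at (2,1); ray(-1,-1) blocked at (2,0)]
  BB@(4,3): attacks (3,4) (3,2) (2,1) [ray(-1,-1) blocked at (2,1)]
  BB@(4,4): attacks (3,3) (2,2) (1,1) [ray(-1,-1) blocked at (1,1)]
B attacks (2,1): yes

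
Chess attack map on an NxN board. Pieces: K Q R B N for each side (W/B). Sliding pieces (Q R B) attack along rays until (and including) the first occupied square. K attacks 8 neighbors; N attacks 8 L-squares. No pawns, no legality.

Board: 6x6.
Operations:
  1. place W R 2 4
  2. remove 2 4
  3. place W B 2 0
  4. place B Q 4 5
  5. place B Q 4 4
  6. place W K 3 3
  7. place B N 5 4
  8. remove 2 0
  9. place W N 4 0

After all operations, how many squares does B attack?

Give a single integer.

Answer: 21

Derivation:
Op 1: place WR@(2,4)
Op 2: remove (2,4)
Op 3: place WB@(2,0)
Op 4: place BQ@(4,5)
Op 5: place BQ@(4,4)
Op 6: place WK@(3,3)
Op 7: place BN@(5,4)
Op 8: remove (2,0)
Op 9: place WN@(4,0)
Per-piece attacks for B:
  BQ@(4,4): attacks (4,5) (4,3) (4,2) (4,1) (4,0) (5,4) (3,4) (2,4) (1,4) (0,4) (5,5) (5,3) (3,5) (3,3) [ray(0,1) blocked at (4,5); ray(0,-1) blocked at (4,0); ray(1,0) blocked at (5,4); ray(-1,-1) blocked at (3,3)]
  BQ@(4,5): attacks (4,4) (5,5) (3,5) (2,5) (1,5) (0,5) (5,4) (3,4) (2,3) (1,2) (0,1) [ray(0,-1) blocked at (4,4); ray(1,-1) blocked at (5,4)]
  BN@(5,4): attacks (3,5) (4,2) (3,3)
Union (21 distinct): (0,1) (0,4) (0,5) (1,2) (1,4) (1,5) (2,3) (2,4) (2,5) (3,3) (3,4) (3,5) (4,0) (4,1) (4,2) (4,3) (4,4) (4,5) (5,3) (5,4) (5,5)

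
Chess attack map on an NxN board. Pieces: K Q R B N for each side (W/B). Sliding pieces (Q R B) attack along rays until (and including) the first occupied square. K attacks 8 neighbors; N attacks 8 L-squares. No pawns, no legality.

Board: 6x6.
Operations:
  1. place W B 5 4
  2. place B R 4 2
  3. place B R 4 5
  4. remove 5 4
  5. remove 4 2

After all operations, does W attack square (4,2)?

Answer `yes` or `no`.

Answer: no

Derivation:
Op 1: place WB@(5,4)
Op 2: place BR@(4,2)
Op 3: place BR@(4,5)
Op 4: remove (5,4)
Op 5: remove (4,2)
Per-piece attacks for W:
W attacks (4,2): no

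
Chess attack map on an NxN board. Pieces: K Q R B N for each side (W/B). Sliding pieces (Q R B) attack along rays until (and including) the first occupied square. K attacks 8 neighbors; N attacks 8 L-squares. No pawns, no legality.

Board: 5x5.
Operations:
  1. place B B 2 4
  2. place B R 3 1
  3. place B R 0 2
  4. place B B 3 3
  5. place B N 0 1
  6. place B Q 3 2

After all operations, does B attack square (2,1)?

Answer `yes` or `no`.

Op 1: place BB@(2,4)
Op 2: place BR@(3,1)
Op 3: place BR@(0,2)
Op 4: place BB@(3,3)
Op 5: place BN@(0,1)
Op 6: place BQ@(3,2)
Per-piece attacks for B:
  BN@(0,1): attacks (1,3) (2,2) (2,0)
  BR@(0,2): attacks (0,3) (0,4) (0,1) (1,2) (2,2) (3,2) [ray(0,-1) blocked at (0,1); ray(1,0) blocked at (3,2)]
  BB@(2,4): attacks (3,3) (1,3) (0,2) [ray(1,-1) blocked at (3,3); ray(-1,-1) blocked at (0,2)]
  BR@(3,1): attacks (3,2) (3,0) (4,1) (2,1) (1,1) (0,1) [ray(0,1) blocked at (3,2); ray(-1,0) blocked at (0,1)]
  BQ@(3,2): attacks (3,3) (3,1) (4,2) (2,2) (1,2) (0,2) (4,3) (4,1) (2,3) (1,4) (2,1) (1,0) [ray(0,1) blocked at (3,3); ray(0,-1) blocked at (3,1); ray(-1,0) blocked at (0,2)]
  BB@(3,3): attacks (4,4) (4,2) (2,4) (2,2) (1,1) (0,0) [ray(-1,1) blocked at (2,4)]
B attacks (2,1): yes

Answer: yes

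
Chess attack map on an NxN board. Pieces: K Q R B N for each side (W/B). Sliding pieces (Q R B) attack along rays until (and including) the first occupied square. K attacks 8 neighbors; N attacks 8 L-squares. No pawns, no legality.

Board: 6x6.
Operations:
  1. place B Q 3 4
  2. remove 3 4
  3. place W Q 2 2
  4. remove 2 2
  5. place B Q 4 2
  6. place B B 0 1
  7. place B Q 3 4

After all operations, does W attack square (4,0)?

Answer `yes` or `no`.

Answer: no

Derivation:
Op 1: place BQ@(3,4)
Op 2: remove (3,4)
Op 3: place WQ@(2,2)
Op 4: remove (2,2)
Op 5: place BQ@(4,2)
Op 6: place BB@(0,1)
Op 7: place BQ@(3,4)
Per-piece attacks for W:
W attacks (4,0): no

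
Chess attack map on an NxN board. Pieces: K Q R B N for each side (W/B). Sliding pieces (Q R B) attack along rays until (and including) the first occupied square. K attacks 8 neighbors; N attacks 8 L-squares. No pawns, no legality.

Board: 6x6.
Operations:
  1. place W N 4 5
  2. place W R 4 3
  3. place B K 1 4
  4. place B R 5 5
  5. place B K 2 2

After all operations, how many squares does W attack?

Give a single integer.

Answer: 11

Derivation:
Op 1: place WN@(4,5)
Op 2: place WR@(4,3)
Op 3: place BK@(1,4)
Op 4: place BR@(5,5)
Op 5: place BK@(2,2)
Per-piece attacks for W:
  WR@(4,3): attacks (4,4) (4,5) (4,2) (4,1) (4,0) (5,3) (3,3) (2,3) (1,3) (0,3) [ray(0,1) blocked at (4,5)]
  WN@(4,5): attacks (5,3) (3,3) (2,4)
Union (11 distinct): (0,3) (1,3) (2,3) (2,4) (3,3) (4,0) (4,1) (4,2) (4,4) (4,5) (5,3)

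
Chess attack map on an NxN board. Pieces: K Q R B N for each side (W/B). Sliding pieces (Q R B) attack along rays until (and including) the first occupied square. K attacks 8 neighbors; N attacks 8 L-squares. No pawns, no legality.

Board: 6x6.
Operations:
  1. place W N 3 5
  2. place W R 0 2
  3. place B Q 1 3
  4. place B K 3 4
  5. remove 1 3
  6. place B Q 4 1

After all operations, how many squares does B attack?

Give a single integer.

Answer: 21

Derivation:
Op 1: place WN@(3,5)
Op 2: place WR@(0,2)
Op 3: place BQ@(1,3)
Op 4: place BK@(3,4)
Op 5: remove (1,3)
Op 6: place BQ@(4,1)
Per-piece attacks for B:
  BK@(3,4): attacks (3,5) (3,3) (4,4) (2,4) (4,5) (4,3) (2,5) (2,3)
  BQ@(4,1): attacks (4,2) (4,3) (4,4) (4,5) (4,0) (5,1) (3,1) (2,1) (1,1) (0,1) (5,2) (5,0) (3,2) (2,3) (1,4) (0,5) (3,0)
Union (21 distinct): (0,1) (0,5) (1,1) (1,4) (2,1) (2,3) (2,4) (2,5) (3,0) (3,1) (3,2) (3,3) (3,5) (4,0) (4,2) (4,3) (4,4) (4,5) (5,0) (5,1) (5,2)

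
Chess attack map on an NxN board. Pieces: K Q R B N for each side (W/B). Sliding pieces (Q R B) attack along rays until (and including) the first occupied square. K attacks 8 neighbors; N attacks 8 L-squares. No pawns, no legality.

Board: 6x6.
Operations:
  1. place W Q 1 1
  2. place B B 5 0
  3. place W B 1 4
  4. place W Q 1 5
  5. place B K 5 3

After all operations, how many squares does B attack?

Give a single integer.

Op 1: place WQ@(1,1)
Op 2: place BB@(5,0)
Op 3: place WB@(1,4)
Op 4: place WQ@(1,5)
Op 5: place BK@(5,3)
Per-piece attacks for B:
  BB@(5,0): attacks (4,1) (3,2) (2,3) (1,4) [ray(-1,1) blocked at (1,4)]
  BK@(5,3): attacks (5,4) (5,2) (4,3) (4,4) (4,2)
Union (9 distinct): (1,4) (2,3) (3,2) (4,1) (4,2) (4,3) (4,4) (5,2) (5,4)

Answer: 9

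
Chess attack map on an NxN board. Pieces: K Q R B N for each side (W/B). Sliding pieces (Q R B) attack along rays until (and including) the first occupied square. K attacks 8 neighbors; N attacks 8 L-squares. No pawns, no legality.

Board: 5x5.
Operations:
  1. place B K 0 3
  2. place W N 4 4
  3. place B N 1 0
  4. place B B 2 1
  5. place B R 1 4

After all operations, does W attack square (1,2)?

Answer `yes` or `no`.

Op 1: place BK@(0,3)
Op 2: place WN@(4,4)
Op 3: place BN@(1,0)
Op 4: place BB@(2,1)
Op 5: place BR@(1,4)
Per-piece attacks for W:
  WN@(4,4): attacks (3,2) (2,3)
W attacks (1,2): no

Answer: no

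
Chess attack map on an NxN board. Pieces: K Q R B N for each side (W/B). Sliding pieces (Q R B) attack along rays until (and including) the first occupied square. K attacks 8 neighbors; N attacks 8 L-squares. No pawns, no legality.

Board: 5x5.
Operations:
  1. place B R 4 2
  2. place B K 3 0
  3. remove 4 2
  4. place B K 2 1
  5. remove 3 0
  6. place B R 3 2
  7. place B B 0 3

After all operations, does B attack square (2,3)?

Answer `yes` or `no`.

Answer: no

Derivation:
Op 1: place BR@(4,2)
Op 2: place BK@(3,0)
Op 3: remove (4,2)
Op 4: place BK@(2,1)
Op 5: remove (3,0)
Op 6: place BR@(3,2)
Op 7: place BB@(0,3)
Per-piece attacks for B:
  BB@(0,3): attacks (1,4) (1,2) (2,1) [ray(1,-1) blocked at (2,1)]
  BK@(2,1): attacks (2,2) (2,0) (3,1) (1,1) (3,2) (3,0) (1,2) (1,0)
  BR@(3,2): attacks (3,3) (3,4) (3,1) (3,0) (4,2) (2,2) (1,2) (0,2)
B attacks (2,3): no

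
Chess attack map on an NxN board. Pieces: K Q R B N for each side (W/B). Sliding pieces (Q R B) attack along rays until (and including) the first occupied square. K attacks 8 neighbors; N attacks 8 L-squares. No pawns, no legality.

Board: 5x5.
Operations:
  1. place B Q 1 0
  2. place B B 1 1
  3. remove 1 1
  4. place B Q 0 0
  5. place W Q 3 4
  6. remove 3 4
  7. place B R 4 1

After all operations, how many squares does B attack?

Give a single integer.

Op 1: place BQ@(1,0)
Op 2: place BB@(1,1)
Op 3: remove (1,1)
Op 4: place BQ@(0,0)
Op 5: place WQ@(3,4)
Op 6: remove (3,4)
Op 7: place BR@(4,1)
Per-piece attacks for B:
  BQ@(0,0): attacks (0,1) (0,2) (0,3) (0,4) (1,0) (1,1) (2,2) (3,3) (4,4) [ray(1,0) blocked at (1,0)]
  BQ@(1,0): attacks (1,1) (1,2) (1,3) (1,4) (2,0) (3,0) (4,0) (0,0) (2,1) (3,2) (4,3) (0,1) [ray(-1,0) blocked at (0,0)]
  BR@(4,1): attacks (4,2) (4,3) (4,4) (4,0) (3,1) (2,1) (1,1) (0,1)
Union (21 distinct): (0,0) (0,1) (0,2) (0,3) (0,4) (1,0) (1,1) (1,2) (1,3) (1,4) (2,0) (2,1) (2,2) (3,0) (3,1) (3,2) (3,3) (4,0) (4,2) (4,3) (4,4)

Answer: 21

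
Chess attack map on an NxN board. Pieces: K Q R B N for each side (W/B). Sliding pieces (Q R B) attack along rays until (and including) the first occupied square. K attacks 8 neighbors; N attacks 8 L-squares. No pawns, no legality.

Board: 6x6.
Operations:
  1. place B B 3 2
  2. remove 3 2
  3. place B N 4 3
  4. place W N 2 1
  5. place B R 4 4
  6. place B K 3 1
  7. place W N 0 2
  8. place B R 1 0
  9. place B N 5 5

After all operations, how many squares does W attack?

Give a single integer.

Answer: 10

Derivation:
Op 1: place BB@(3,2)
Op 2: remove (3,2)
Op 3: place BN@(4,3)
Op 4: place WN@(2,1)
Op 5: place BR@(4,4)
Op 6: place BK@(3,1)
Op 7: place WN@(0,2)
Op 8: place BR@(1,0)
Op 9: place BN@(5,5)
Per-piece attacks for W:
  WN@(0,2): attacks (1,4) (2,3) (1,0) (2,1)
  WN@(2,1): attacks (3,3) (4,2) (1,3) (0,2) (4,0) (0,0)
Union (10 distinct): (0,0) (0,2) (1,0) (1,3) (1,4) (2,1) (2,3) (3,3) (4,0) (4,2)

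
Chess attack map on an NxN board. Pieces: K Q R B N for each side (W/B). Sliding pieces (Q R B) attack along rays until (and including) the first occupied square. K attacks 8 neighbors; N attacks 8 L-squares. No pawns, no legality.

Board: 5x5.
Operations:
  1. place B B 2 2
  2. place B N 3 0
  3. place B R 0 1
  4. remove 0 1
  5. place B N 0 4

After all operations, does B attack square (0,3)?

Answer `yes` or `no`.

Answer: no

Derivation:
Op 1: place BB@(2,2)
Op 2: place BN@(3,0)
Op 3: place BR@(0,1)
Op 4: remove (0,1)
Op 5: place BN@(0,4)
Per-piece attacks for B:
  BN@(0,4): attacks (1,2) (2,3)
  BB@(2,2): attacks (3,3) (4,4) (3,1) (4,0) (1,3) (0,4) (1,1) (0,0) [ray(-1,1) blocked at (0,4)]
  BN@(3,0): attacks (4,2) (2,2) (1,1)
B attacks (0,3): no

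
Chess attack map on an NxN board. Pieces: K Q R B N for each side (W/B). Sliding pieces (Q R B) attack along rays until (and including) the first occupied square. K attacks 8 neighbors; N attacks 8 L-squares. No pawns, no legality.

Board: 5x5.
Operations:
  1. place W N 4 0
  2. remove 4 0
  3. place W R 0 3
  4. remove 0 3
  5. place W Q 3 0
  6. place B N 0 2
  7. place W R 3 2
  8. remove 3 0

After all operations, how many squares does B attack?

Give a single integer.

Answer: 4

Derivation:
Op 1: place WN@(4,0)
Op 2: remove (4,0)
Op 3: place WR@(0,3)
Op 4: remove (0,3)
Op 5: place WQ@(3,0)
Op 6: place BN@(0,2)
Op 7: place WR@(3,2)
Op 8: remove (3,0)
Per-piece attacks for B:
  BN@(0,2): attacks (1,4) (2,3) (1,0) (2,1)
Union (4 distinct): (1,0) (1,4) (2,1) (2,3)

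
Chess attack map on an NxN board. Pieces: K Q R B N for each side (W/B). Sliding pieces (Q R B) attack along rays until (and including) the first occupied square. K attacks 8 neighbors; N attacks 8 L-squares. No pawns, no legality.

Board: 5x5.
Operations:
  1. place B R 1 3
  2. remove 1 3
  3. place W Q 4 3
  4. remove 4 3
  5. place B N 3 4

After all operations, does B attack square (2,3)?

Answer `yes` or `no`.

Answer: no

Derivation:
Op 1: place BR@(1,3)
Op 2: remove (1,3)
Op 3: place WQ@(4,3)
Op 4: remove (4,3)
Op 5: place BN@(3,4)
Per-piece attacks for B:
  BN@(3,4): attacks (4,2) (2,2) (1,3)
B attacks (2,3): no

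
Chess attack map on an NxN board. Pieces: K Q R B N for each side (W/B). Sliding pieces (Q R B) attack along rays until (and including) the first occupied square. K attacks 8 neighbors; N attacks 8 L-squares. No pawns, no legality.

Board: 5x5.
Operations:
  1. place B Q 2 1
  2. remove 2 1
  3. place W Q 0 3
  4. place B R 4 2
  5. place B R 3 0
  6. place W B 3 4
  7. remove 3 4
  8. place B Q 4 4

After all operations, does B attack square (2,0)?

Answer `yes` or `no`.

Answer: yes

Derivation:
Op 1: place BQ@(2,1)
Op 2: remove (2,1)
Op 3: place WQ@(0,3)
Op 4: place BR@(4,2)
Op 5: place BR@(3,0)
Op 6: place WB@(3,4)
Op 7: remove (3,4)
Op 8: place BQ@(4,4)
Per-piece attacks for B:
  BR@(3,0): attacks (3,1) (3,2) (3,3) (3,4) (4,0) (2,0) (1,0) (0,0)
  BR@(4,2): attacks (4,3) (4,4) (4,1) (4,0) (3,2) (2,2) (1,2) (0,2) [ray(0,1) blocked at (4,4)]
  BQ@(4,4): attacks (4,3) (4,2) (3,4) (2,4) (1,4) (0,4) (3,3) (2,2) (1,1) (0,0) [ray(0,-1) blocked at (4,2)]
B attacks (2,0): yes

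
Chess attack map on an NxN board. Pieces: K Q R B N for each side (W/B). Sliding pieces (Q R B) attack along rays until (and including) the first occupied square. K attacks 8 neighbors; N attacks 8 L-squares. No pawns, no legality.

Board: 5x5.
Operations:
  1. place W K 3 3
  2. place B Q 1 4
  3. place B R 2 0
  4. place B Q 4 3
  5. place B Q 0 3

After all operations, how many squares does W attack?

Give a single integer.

Answer: 8

Derivation:
Op 1: place WK@(3,3)
Op 2: place BQ@(1,4)
Op 3: place BR@(2,0)
Op 4: place BQ@(4,3)
Op 5: place BQ@(0,3)
Per-piece attacks for W:
  WK@(3,3): attacks (3,4) (3,2) (4,3) (2,3) (4,4) (4,2) (2,4) (2,2)
Union (8 distinct): (2,2) (2,3) (2,4) (3,2) (3,4) (4,2) (4,3) (4,4)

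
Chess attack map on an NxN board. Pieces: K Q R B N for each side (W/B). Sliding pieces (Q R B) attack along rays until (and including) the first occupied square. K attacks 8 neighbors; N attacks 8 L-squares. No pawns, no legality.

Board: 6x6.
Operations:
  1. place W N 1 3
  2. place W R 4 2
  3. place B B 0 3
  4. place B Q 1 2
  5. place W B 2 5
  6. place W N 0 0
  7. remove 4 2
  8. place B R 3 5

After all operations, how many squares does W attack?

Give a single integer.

Answer: 11

Derivation:
Op 1: place WN@(1,3)
Op 2: place WR@(4,2)
Op 3: place BB@(0,3)
Op 4: place BQ@(1,2)
Op 5: place WB@(2,5)
Op 6: place WN@(0,0)
Op 7: remove (4,2)
Op 8: place BR@(3,5)
Per-piece attacks for W:
  WN@(0,0): attacks (1,2) (2,1)
  WN@(1,3): attacks (2,5) (3,4) (0,5) (2,1) (3,2) (0,1)
  WB@(2,5): attacks (3,4) (4,3) (5,2) (1,4) (0,3) [ray(-1,-1) blocked at (0,3)]
Union (11 distinct): (0,1) (0,3) (0,5) (1,2) (1,4) (2,1) (2,5) (3,2) (3,4) (4,3) (5,2)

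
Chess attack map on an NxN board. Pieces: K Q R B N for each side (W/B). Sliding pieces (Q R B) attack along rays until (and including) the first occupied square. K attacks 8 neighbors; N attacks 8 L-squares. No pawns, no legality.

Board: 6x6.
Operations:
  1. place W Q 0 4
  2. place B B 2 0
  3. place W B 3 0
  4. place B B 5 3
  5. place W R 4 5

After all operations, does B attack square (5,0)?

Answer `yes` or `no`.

Answer: no

Derivation:
Op 1: place WQ@(0,4)
Op 2: place BB@(2,0)
Op 3: place WB@(3,0)
Op 4: place BB@(5,3)
Op 5: place WR@(4,5)
Per-piece attacks for B:
  BB@(2,0): attacks (3,1) (4,2) (5,3) (1,1) (0,2) [ray(1,1) blocked at (5,3)]
  BB@(5,3): attacks (4,4) (3,5) (4,2) (3,1) (2,0) [ray(-1,-1) blocked at (2,0)]
B attacks (5,0): no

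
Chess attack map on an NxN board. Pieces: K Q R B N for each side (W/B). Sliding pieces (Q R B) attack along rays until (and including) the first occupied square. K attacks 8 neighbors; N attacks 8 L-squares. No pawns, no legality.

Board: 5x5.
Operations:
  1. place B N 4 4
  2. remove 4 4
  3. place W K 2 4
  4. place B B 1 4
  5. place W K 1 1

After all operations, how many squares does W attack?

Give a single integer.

Answer: 13

Derivation:
Op 1: place BN@(4,4)
Op 2: remove (4,4)
Op 3: place WK@(2,4)
Op 4: place BB@(1,4)
Op 5: place WK@(1,1)
Per-piece attacks for W:
  WK@(1,1): attacks (1,2) (1,0) (2,1) (0,1) (2,2) (2,0) (0,2) (0,0)
  WK@(2,4): attacks (2,3) (3,4) (1,4) (3,3) (1,3)
Union (13 distinct): (0,0) (0,1) (0,2) (1,0) (1,2) (1,3) (1,4) (2,0) (2,1) (2,2) (2,3) (3,3) (3,4)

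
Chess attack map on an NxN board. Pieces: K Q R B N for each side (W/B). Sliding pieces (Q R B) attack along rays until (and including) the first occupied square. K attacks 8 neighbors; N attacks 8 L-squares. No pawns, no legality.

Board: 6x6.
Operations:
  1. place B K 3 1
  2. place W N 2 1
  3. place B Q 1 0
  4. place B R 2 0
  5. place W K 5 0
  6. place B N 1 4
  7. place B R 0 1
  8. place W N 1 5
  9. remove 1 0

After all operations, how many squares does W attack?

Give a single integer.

Answer: 11

Derivation:
Op 1: place BK@(3,1)
Op 2: place WN@(2,1)
Op 3: place BQ@(1,0)
Op 4: place BR@(2,0)
Op 5: place WK@(5,0)
Op 6: place BN@(1,4)
Op 7: place BR@(0,1)
Op 8: place WN@(1,5)
Op 9: remove (1,0)
Per-piece attacks for W:
  WN@(1,5): attacks (2,3) (3,4) (0,3)
  WN@(2,1): attacks (3,3) (4,2) (1,3) (0,2) (4,0) (0,0)
  WK@(5,0): attacks (5,1) (4,0) (4,1)
Union (11 distinct): (0,0) (0,2) (0,3) (1,3) (2,3) (3,3) (3,4) (4,0) (4,1) (4,2) (5,1)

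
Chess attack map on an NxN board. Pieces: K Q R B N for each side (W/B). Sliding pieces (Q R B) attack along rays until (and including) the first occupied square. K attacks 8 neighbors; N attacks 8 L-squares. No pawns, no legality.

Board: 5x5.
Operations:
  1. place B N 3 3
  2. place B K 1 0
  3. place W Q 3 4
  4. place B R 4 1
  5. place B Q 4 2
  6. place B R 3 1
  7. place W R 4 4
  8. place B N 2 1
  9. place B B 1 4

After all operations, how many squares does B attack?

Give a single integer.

Op 1: place BN@(3,3)
Op 2: place BK@(1,0)
Op 3: place WQ@(3,4)
Op 4: place BR@(4,1)
Op 5: place BQ@(4,2)
Op 6: place BR@(3,1)
Op 7: place WR@(4,4)
Op 8: place BN@(2,1)
Op 9: place BB@(1,4)
Per-piece attacks for B:
  BK@(1,0): attacks (1,1) (2,0) (0,0) (2,1) (0,1)
  BB@(1,4): attacks (2,3) (3,2) (4,1) (0,3) [ray(1,-1) blocked at (4,1)]
  BN@(2,1): attacks (3,3) (4,2) (1,3) (0,2) (4,0) (0,0)
  BR@(3,1): attacks (3,2) (3,3) (3,0) (4,1) (2,1) [ray(0,1) blocked at (3,3); ray(1,0) blocked at (4,1); ray(-1,0) blocked at (2,1)]
  BN@(3,3): attacks (1,4) (4,1) (2,1) (1,2)
  BR@(4,1): attacks (4,2) (4,0) (3,1) [ray(0,1) blocked at (4,2); ray(-1,0) blocked at (3,1)]
  BQ@(4,2): attacks (4,3) (4,4) (4,1) (3,2) (2,2) (1,2) (0,2) (3,3) (3,1) [ray(0,1) blocked at (4,4); ray(0,-1) blocked at (4,1); ray(-1,1) blocked at (3,3); ray(-1,-1) blocked at (3,1)]
Union (21 distinct): (0,0) (0,1) (0,2) (0,3) (1,1) (1,2) (1,3) (1,4) (2,0) (2,1) (2,2) (2,3) (3,0) (3,1) (3,2) (3,3) (4,0) (4,1) (4,2) (4,3) (4,4)

Answer: 21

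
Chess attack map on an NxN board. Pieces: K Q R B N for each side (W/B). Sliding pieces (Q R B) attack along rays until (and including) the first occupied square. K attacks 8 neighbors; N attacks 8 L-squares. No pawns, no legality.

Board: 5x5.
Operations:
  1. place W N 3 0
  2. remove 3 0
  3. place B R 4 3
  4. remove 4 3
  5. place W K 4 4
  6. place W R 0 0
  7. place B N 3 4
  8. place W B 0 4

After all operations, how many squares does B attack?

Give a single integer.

Answer: 3

Derivation:
Op 1: place WN@(3,0)
Op 2: remove (3,0)
Op 3: place BR@(4,3)
Op 4: remove (4,3)
Op 5: place WK@(4,4)
Op 6: place WR@(0,0)
Op 7: place BN@(3,4)
Op 8: place WB@(0,4)
Per-piece attacks for B:
  BN@(3,4): attacks (4,2) (2,2) (1,3)
Union (3 distinct): (1,3) (2,2) (4,2)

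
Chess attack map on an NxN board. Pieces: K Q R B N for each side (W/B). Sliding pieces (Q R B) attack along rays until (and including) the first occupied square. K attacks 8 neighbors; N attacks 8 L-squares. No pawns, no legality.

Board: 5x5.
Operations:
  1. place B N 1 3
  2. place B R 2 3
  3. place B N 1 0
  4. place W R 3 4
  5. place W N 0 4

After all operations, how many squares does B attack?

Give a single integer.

Op 1: place BN@(1,3)
Op 2: place BR@(2,3)
Op 3: place BN@(1,0)
Op 4: place WR@(3,4)
Op 5: place WN@(0,4)
Per-piece attacks for B:
  BN@(1,0): attacks (2,2) (3,1) (0,2)
  BN@(1,3): attacks (3,4) (2,1) (3,2) (0,1)
  BR@(2,3): attacks (2,4) (2,2) (2,1) (2,0) (3,3) (4,3) (1,3) [ray(-1,0) blocked at (1,3)]
Union (12 distinct): (0,1) (0,2) (1,3) (2,0) (2,1) (2,2) (2,4) (3,1) (3,2) (3,3) (3,4) (4,3)

Answer: 12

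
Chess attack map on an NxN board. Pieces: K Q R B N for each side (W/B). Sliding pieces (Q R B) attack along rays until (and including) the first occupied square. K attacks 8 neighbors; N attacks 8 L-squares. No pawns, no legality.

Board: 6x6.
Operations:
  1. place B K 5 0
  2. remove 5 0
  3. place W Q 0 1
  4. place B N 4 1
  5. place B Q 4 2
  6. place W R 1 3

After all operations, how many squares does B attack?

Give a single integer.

Answer: 16

Derivation:
Op 1: place BK@(5,0)
Op 2: remove (5,0)
Op 3: place WQ@(0,1)
Op 4: place BN@(4,1)
Op 5: place BQ@(4,2)
Op 6: place WR@(1,3)
Per-piece attacks for B:
  BN@(4,1): attacks (5,3) (3,3) (2,2) (2,0)
  BQ@(4,2): attacks (4,3) (4,4) (4,5) (4,1) (5,2) (3,2) (2,2) (1,2) (0,2) (5,3) (5,1) (3,3) (2,4) (1,5) (3,1) (2,0) [ray(0,-1) blocked at (4,1)]
Union (16 distinct): (0,2) (1,2) (1,5) (2,0) (2,2) (2,4) (3,1) (3,2) (3,3) (4,1) (4,3) (4,4) (4,5) (5,1) (5,2) (5,3)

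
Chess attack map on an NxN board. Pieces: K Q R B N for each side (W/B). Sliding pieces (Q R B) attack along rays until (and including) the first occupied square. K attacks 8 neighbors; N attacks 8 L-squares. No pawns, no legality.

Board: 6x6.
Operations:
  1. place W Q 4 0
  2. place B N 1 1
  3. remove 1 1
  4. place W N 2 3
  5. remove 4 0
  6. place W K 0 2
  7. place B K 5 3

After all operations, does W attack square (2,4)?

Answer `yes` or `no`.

Answer: no

Derivation:
Op 1: place WQ@(4,0)
Op 2: place BN@(1,1)
Op 3: remove (1,1)
Op 4: place WN@(2,3)
Op 5: remove (4,0)
Op 6: place WK@(0,2)
Op 7: place BK@(5,3)
Per-piece attacks for W:
  WK@(0,2): attacks (0,3) (0,1) (1,2) (1,3) (1,1)
  WN@(2,3): attacks (3,5) (4,4) (1,5) (0,4) (3,1) (4,2) (1,1) (0,2)
W attacks (2,4): no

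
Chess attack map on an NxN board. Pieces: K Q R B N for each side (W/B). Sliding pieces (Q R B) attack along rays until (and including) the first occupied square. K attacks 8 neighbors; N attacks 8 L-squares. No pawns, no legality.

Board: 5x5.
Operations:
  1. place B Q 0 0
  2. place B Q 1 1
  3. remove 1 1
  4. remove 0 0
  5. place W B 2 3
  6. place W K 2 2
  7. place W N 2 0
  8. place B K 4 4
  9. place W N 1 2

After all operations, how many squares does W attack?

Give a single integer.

Answer: 16

Derivation:
Op 1: place BQ@(0,0)
Op 2: place BQ@(1,1)
Op 3: remove (1,1)
Op 4: remove (0,0)
Op 5: place WB@(2,3)
Op 6: place WK@(2,2)
Op 7: place WN@(2,0)
Op 8: place BK@(4,4)
Op 9: place WN@(1,2)
Per-piece attacks for W:
  WN@(1,2): attacks (2,4) (3,3) (0,4) (2,0) (3,1) (0,0)
  WN@(2,0): attacks (3,2) (4,1) (1,2) (0,1)
  WK@(2,2): attacks (2,3) (2,1) (3,2) (1,2) (3,3) (3,1) (1,3) (1,1)
  WB@(2,3): attacks (3,4) (3,2) (4,1) (1,4) (1,2) [ray(-1,-1) blocked at (1,2)]
Union (16 distinct): (0,0) (0,1) (0,4) (1,1) (1,2) (1,3) (1,4) (2,0) (2,1) (2,3) (2,4) (3,1) (3,2) (3,3) (3,4) (4,1)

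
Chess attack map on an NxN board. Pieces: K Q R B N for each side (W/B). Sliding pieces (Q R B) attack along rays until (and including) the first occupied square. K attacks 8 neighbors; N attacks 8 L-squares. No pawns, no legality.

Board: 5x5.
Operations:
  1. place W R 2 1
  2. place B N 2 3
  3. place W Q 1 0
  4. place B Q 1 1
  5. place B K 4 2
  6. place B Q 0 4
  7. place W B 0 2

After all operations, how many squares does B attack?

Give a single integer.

Op 1: place WR@(2,1)
Op 2: place BN@(2,3)
Op 3: place WQ@(1,0)
Op 4: place BQ@(1,1)
Op 5: place BK@(4,2)
Op 6: place BQ@(0,4)
Op 7: place WB@(0,2)
Per-piece attacks for B:
  BQ@(0,4): attacks (0,3) (0,2) (1,4) (2,4) (3,4) (4,4) (1,3) (2,2) (3,1) (4,0) [ray(0,-1) blocked at (0,2)]
  BQ@(1,1): attacks (1,2) (1,3) (1,4) (1,0) (2,1) (0,1) (2,2) (3,3) (4,4) (2,0) (0,2) (0,0) [ray(0,-1) blocked at (1,0); ray(1,0) blocked at (2,1); ray(-1,1) blocked at (0,2)]
  BN@(2,3): attacks (4,4) (0,4) (3,1) (4,2) (1,1) (0,2)
  BK@(4,2): attacks (4,3) (4,1) (3,2) (3,3) (3,1)
Union (23 distinct): (0,0) (0,1) (0,2) (0,3) (0,4) (1,0) (1,1) (1,2) (1,3) (1,4) (2,0) (2,1) (2,2) (2,4) (3,1) (3,2) (3,3) (3,4) (4,0) (4,1) (4,2) (4,3) (4,4)

Answer: 23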